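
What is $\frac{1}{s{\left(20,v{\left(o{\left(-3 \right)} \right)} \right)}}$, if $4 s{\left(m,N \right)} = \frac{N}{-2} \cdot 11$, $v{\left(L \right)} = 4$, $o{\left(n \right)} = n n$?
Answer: $- \frac{2}{11} \approx -0.18182$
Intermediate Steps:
$o{\left(n \right)} = n^{2}$
$s{\left(m,N \right)} = - \frac{11 N}{8}$ ($s{\left(m,N \right)} = \frac{\frac{N}{-2} \cdot 11}{4} = \frac{N \left(- \frac{1}{2}\right) 11}{4} = \frac{- \frac{N}{2} \cdot 11}{4} = \frac{\left(- \frac{11}{2}\right) N}{4} = - \frac{11 N}{8}$)
$\frac{1}{s{\left(20,v{\left(o{\left(-3 \right)} \right)} \right)}} = \frac{1}{\left(- \frac{11}{8}\right) 4} = \frac{1}{- \frac{11}{2}} = - \frac{2}{11}$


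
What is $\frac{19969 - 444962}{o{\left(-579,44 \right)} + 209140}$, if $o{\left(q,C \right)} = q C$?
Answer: $- \frac{424993}{183664} \approx -2.314$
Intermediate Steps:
$o{\left(q,C \right)} = C q$
$\frac{19969 - 444962}{o{\left(-579,44 \right)} + 209140} = \frac{19969 - 444962}{44 \left(-579\right) + 209140} = - \frac{424993}{-25476 + 209140} = - \frac{424993}{183664}$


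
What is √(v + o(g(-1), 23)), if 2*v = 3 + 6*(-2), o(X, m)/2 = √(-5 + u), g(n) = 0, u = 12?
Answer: √(-18 + 8*√7)/2 ≈ 0.88966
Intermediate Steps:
o(X, m) = 2*√7 (o(X, m) = 2*√(-5 + 12) = 2*√7)
v = -9/2 (v = (3 + 6*(-2))/2 = (3 - 12)/2 = (½)*(-9) = -9/2 ≈ -4.5000)
√(v + o(g(-1), 23)) = √(-9/2 + 2*√7)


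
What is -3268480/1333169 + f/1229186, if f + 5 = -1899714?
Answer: -6550216336791/1638712670434 ≈ -3.9972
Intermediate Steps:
f = -1899719 (f = -5 - 1899714 = -1899719)
-3268480/1333169 + f/1229186 = -3268480/1333169 - 1899719/1229186 = -6550216336791/1638712670434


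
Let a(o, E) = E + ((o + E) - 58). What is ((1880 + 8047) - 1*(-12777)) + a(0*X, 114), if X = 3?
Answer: 22874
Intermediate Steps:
a(o, E) = -58 + o + 2*E (a(o, E) = E + ((E + o) - 58) = E + (-58 + E + o) = -58 + o + 2*E)
((1880 + 8047) - 1*(-12777)) + a(0*X, 114) = ((1880 + 8047) - 1*(-12777)) + (-58 + 0*3 + 2*114) = (9927 + 12777) + (-58 + 0 + 228) = 22704 + 170 = 22874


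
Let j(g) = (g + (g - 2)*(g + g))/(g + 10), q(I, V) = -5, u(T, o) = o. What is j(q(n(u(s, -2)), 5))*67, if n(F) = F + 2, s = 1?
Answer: 871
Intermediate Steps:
n(F) = 2 + F
j(g) = (g + 2*g*(-2 + g))/(10 + g) (j(g) = (g + (-2 + g)*(2*g))/(10 + g) = (g + 2*g*(-2 + g))/(10 + g))
j(q(n(u(s, -2)), 5))*67 = -5*(-3 + 2*(-5))/(10 - 5)*67 = -5*(-3 - 10)/5*67 = -5*⅕*(-13)*67 = 13*67 = 871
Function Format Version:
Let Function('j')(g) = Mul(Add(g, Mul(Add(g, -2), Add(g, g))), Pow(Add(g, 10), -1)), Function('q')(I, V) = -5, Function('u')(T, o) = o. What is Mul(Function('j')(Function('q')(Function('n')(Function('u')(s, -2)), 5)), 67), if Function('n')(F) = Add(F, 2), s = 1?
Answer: 871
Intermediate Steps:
Function('n')(F) = Add(2, F)
Function('j')(g) = Mul(Pow(Add(10, g), -1), Add(g, Mul(2, g, Add(-2, g)))) (Function('j')(g) = Mul(Add(g, Mul(Add(-2, g), Mul(2, g))), Pow(Add(10, g), -1)) = Mul(Add(g, Mul(2, g, Add(-2, g))), Pow(Add(10, g), -1)) = Mul(Pow(Add(10, g), -1), Add(g, Mul(2, g, Add(-2, g)))))
Mul(Function('j')(Function('q')(Function('n')(Function('u')(s, -2)), 5)), 67) = Mul(Mul(-5, Pow(Add(10, -5), -1), Add(-3, Mul(2, -5))), 67) = Mul(Mul(-5, Pow(5, -1), Add(-3, -10)), 67) = Mul(Mul(-5, Rational(1, 5), -13), 67) = Mul(13, 67) = 871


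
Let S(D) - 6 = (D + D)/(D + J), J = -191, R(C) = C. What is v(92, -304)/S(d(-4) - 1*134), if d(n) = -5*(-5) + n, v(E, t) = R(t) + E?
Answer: -32224/1025 ≈ -31.438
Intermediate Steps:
v(E, t) = E + t (v(E, t) = t + E = E + t)
d(n) = 25 + n
S(D) = 6 + 2*D/(-191 + D) (S(D) = 6 + (D + D)/(D - 191) = 6 + (2*D)/(-191 + D) = 6 + 2*D/(-191 + D))
v(92, -304)/S(d(-4) - 1*134) = (92 - 304)/((2*(-573 + 4*((25 - 4) - 1*134))/(-191 + ((25 - 4) - 1*134)))) = -212*(-191 + (21 - 134))/(2*(-573 + 4*(21 - 134))) = -212*(-191 - 113)/(2*(-573 + 4*(-113))) = -212*(-152/(-573 - 452)) = -212/(2*(-1/304)*(-1025)) = -212/1025/152 = -212*152/1025 = -32224/1025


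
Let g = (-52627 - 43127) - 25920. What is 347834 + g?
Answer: 226160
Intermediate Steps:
g = -121674 (g = -95754 - 25920 = -121674)
347834 + g = 347834 - 121674 = 226160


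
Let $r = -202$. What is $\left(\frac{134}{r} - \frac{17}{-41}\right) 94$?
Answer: $- \frac{96820}{4141} \approx -23.381$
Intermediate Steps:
$\left(\frac{134}{r} - \frac{17}{-41}\right) 94 = \left(\frac{134}{-202} - \frac{17}{-41}\right) 94 = \left(134 \left(- \frac{1}{202}\right) - - \frac{17}{41}\right) 94 = \left(- \frac{67}{101} + \frac{17}{41}\right) 94 = \left(- \frac{1030}{4141}\right) 94 = - \frac{96820}{4141}$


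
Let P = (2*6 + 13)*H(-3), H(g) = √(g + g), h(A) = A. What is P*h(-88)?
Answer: -2200*I*√6 ≈ -5388.9*I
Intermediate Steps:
H(g) = √2*√g (H(g) = √(2*g) = √2*√g)
P = 25*I*√6 (P = (2*6 + 13)*(√2*√(-3)) = (12 + 13)*(√2*(I*√3)) = 25*(I*√6) = 25*I*√6 ≈ 61.237*I)
P*h(-88) = (25*I*√6)*(-88) = -2200*I*√6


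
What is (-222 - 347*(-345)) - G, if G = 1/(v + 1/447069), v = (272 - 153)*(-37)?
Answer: 235215375650427/1968444806 ≈ 1.1949e+5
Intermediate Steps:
v = -4403 (v = 119*(-37) = -4403)
G = -447069/1968444806 (G = 1/(-4403 + 1/447069) = 1/(-1968444806/447069) = -447069/1968444806 ≈ -0.00022712)
(-222 - 347*(-345)) - G = (-222 - 347*(-345)) - 1*(-447069/1968444806) = (-222 + 119715) + 447069/1968444806 = 119493 + 447069/1968444806 = 235215375650427/1968444806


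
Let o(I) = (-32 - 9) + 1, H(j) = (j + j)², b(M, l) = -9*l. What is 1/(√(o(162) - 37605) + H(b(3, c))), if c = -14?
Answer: 63504/4032795661 - I*√37645/4032795661 ≈ 1.5747e-5 - 4.8111e-8*I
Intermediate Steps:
H(j) = 4*j² (H(j) = (2*j)² = 4*j²)
o(I) = -40 (o(I) = -41 + 1 = -40)
1/(√(o(162) - 37605) + H(b(3, c))) = 1/(√(-40 - 37605) + 4*(-9*(-14))²) = 1/(√(-37645) + 4*126²) = 1/(I*√37645 + 4*15876) = 1/(I*√37645 + 63504) = 1/(63504 + I*√37645)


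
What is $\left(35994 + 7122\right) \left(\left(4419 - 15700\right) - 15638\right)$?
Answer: $-1160639604$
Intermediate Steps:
$\left(35994 + 7122\right) \left(\left(4419 - 15700\right) - 15638\right) = 43116 \left(-11281 - 15638\right) = 43116 \left(-26919\right) = -1160639604$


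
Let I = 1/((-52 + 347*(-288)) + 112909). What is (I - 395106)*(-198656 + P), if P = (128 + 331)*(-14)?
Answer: 1046977371624250/12921 ≈ 8.1029e+10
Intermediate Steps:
P = -6426 (P = 459*(-14) = -6426)
I = 1/12921 (I = 1/((-52 - 99936) + 112909) = 1/(-99988 + 112909) = 1/12921 ≈ 7.7393e-5)
(I - 395106)*(-198656 + P) = (1/12921 - 395106)*(-198656 - 6426) = -5105164625/12921*(-205082) = 1046977371624250/12921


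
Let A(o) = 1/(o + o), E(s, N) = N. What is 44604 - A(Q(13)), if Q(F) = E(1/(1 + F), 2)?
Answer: 178415/4 ≈ 44604.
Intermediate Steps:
Q(F) = 2
A(o) = 1/(2*o)
44604 - A(Q(13)) = 44604 - 1/(2*2) = 44604 - 1*¼ = 44604 - ¼ = 178415/4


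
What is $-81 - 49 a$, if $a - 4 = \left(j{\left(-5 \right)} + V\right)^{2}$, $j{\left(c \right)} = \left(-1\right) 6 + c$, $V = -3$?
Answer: $-9881$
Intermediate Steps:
$j{\left(c \right)} = -6 + c$
$a = 200$ ($a = 4 + \left(\left(-6 - 5\right) - 3\right)^{2} = 4 + \left(-11 - 3\right)^{2} = 4 + \left(-14\right)^{2} = 4 + 196 = 200$)
$-81 - 49 a = -81 - 9800 = -9881$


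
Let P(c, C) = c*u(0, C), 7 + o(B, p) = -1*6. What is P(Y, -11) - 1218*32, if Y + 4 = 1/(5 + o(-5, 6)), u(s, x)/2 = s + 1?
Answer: -155937/4 ≈ -38984.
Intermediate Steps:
u(s, x) = 2 + 2*s (u(s, x) = 2*(s + 1) = 2*(1 + s) = 2 + 2*s)
o(B, p) = -13 (o(B, p) = -7 - 1*6 = -7 - 6 = -13)
Y = -33/8 (Y = -4 + 1/(5 - 13) = -4 + 1/(-8) = -4 - ⅛ = -33/8 ≈ -4.1250)
P(c, C) = 2*c (P(c, C) = c*(2 + 2*0) = c*(2 + 0) = c*2 = 2*c)
P(Y, -11) - 1218*32 = 2*(-33/8) - 1218*32 = -33/4 - 38976 = -155937/4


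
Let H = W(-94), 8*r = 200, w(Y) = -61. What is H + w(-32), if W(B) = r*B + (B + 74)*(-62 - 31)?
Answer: -551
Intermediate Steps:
r = 25 (r = (⅛)*200 = 25)
W(B) = -6882 - 68*B (W(B) = 25*B + (B + 74)*(-62 - 31) = 25*B + (74 + B)*(-93) = 25*B + (-6882 - 93*B) = -6882 - 68*B)
H = -490 (H = -6882 - 68*(-94) = -6882 + 6392 = -490)
H + w(-32) = -490 - 61 = -551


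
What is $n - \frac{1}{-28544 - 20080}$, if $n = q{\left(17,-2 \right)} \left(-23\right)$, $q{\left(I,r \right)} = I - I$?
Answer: $\frac{1}{48624} \approx 2.0566 \cdot 10^{-5}$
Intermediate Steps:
$q{\left(I,r \right)} = 0$
$n = 0$ ($n = 0 \left(-23\right) = 0$)
$n - \frac{1}{-28544 - 20080} = 0 - \frac{1}{-28544 - 20080} = 0 - \frac{1}{-48624} = 0 - - \frac{1}{48624} = 0 + \frac{1}{48624} = \frac{1}{48624}$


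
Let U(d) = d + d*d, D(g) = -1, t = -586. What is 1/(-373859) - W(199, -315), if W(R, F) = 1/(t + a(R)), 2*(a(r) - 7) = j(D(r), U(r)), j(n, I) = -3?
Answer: 746557/434050299 ≈ 0.0017200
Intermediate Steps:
U(d) = d + d**2
a(r) = 11/2 (a(r) = 7 + (1/2)*(-3) = 7 - 3/2 = 11/2)
W(R, F) = -2/1161 (W(R, F) = 1/(-586 + 11/2) = 1/(-1161/2) = -2/1161)
1/(-373859) - W(199, -315) = 1/(-373859) - 1*(-2/1161) = -1/373859 + 2/1161 = 746557/434050299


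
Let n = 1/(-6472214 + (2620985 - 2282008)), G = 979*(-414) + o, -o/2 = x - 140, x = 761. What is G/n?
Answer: 2493455235876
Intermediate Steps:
o = -1242 (o = -2*(761 - 140) = -2*621 = -1242)
G = -406548 (G = 979*(-414) - 1242 = -405306 - 1242 = -406548)
n = -1/6133237 (n = 1/(-6472214 + 338977) = 1/(-6133237) = -1/6133237 ≈ -1.6305e-7)
G/n = -406548/(-1/6133237) = -406548*(-6133237) = 2493455235876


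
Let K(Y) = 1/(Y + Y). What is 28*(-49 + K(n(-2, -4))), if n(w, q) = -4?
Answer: -2751/2 ≈ -1375.5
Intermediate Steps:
K(Y) = 1/(2*Y)
28*(-49 + K(n(-2, -4))) = 28*(-49 + (½)/(-4)) = 28*(-49 + (½)*(-¼)) = 28*(-49 - ⅛) = 28*(-393/8) = -2751/2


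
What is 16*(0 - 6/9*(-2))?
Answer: 64/3 ≈ 21.333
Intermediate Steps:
16*(0 - 6/9*(-2)) = 16*(0 - 6*⅑*(-2)) = 16*(0 - ⅔*(-2)) = 16*(0 + 4/3) = 16*(4/3) = 64/3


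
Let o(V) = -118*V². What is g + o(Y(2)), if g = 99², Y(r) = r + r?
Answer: 7913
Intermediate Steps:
Y(r) = 2*r
g = 9801
g + o(Y(2)) = 9801 - 118*(2*2)² = 9801 - 118*4² = 9801 - 118*16 = 9801 - 1888 = 7913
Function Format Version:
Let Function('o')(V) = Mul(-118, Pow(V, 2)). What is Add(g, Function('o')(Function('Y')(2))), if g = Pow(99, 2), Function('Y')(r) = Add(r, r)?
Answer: 7913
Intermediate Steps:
Function('Y')(r) = Mul(2, r)
g = 9801
Add(g, Function('o')(Function('Y')(2))) = Add(9801, Mul(-118, Pow(Mul(2, 2), 2))) = Add(9801, Mul(-118, Pow(4, 2))) = Add(9801, Mul(-118, 16)) = Add(9801, -1888) = 7913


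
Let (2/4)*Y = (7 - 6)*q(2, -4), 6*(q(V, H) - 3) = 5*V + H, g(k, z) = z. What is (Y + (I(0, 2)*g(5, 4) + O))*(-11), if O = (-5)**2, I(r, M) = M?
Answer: -451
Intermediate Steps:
O = 25
q(V, H) = 3 + H/6 + 5*V/6 (q(V, H) = 3 + (5*V + H)/6 = 3 + (H + 5*V)/6 = 3 + (H/6 + 5*V/6) = 3 + H/6 + 5*V/6)
Y = 8 (Y = 2*((7 - 6)*(3 + (1/6)*(-4) + (5/6)*2)) = 2*(1*(3 - 2/3 + 5/3)) = 2*(1*4) = 2*4 = 8)
(Y + (I(0, 2)*g(5, 4) + O))*(-11) = (8 + (2*4 + 25))*(-11) = (8 + (8 + 25))*(-11) = (8 + 33)*(-11) = 41*(-11) = -451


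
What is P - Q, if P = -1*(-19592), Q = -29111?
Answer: 48703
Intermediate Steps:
P = 19592
P - Q = 19592 - 1*(-29111) = 19592 + 29111 = 48703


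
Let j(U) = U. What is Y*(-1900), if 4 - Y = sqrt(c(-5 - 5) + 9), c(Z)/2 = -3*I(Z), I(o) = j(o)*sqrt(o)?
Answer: -7600 + 1900*sqrt(9 + 60*I*sqrt(10)) ≈ 11350.0 + 18073.0*I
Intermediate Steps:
I(o) = o**(3/2) (I(o) = o*sqrt(o) = o**(3/2))
c(Z) = -6*Z**(3/2) (c(Z) = 2*(-3*Z**(3/2)) = -6*Z**(3/2))
Y = 4 - sqrt(9 + 60*I*sqrt(10)) (Y = 4 - sqrt(-6*(-5 - 5)**(3/2) + 9) = 4 - sqrt(-(-60)*I*sqrt(10) + 9) = 4 - sqrt(60*I*sqrt(10) + 9) = 4 - sqrt(9 + 60*I*sqrt(10)) ≈ -5.9737 - 9.5118*I)
Y*(-1900) = (4 - sqrt(9 + 60*I*sqrt(10)))*(-1900) = -7600 + 1900*sqrt(9 + 60*I*sqrt(10))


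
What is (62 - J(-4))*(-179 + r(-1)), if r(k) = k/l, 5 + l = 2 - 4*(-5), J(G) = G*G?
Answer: -140024/17 ≈ -8236.7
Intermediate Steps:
J(G) = G²
l = 17 (l = -5 + (2 - 4*(-5)) = -5 + (2 + 20) = -5 + 22 = 17)
r(k) = k/17
(62 - J(-4))*(-179 + r(-1)) = (62 - 1*(-4)²)*(-179 + (1/17)*(-1)) = (62 - 1*16)*(-179 - 1/17) = (62 - 16)*(-3044/17) = 46*(-3044/17) = -140024/17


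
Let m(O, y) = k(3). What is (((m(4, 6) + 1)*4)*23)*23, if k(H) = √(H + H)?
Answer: 2116 + 2116*√6 ≈ 7299.1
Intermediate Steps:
k(H) = √2*√H (k(H) = √(2*H) = √2*√H)
m(O, y) = √6 (m(O, y) = √2*√3 = √6)
(((m(4, 6) + 1)*4)*23)*23 = (((√6 + 1)*4)*23)*23 = (((1 + √6)*4)*23)*23 = ((4 + 4*√6)*23)*23 = (92 + 92*√6)*23 = 2116 + 2116*√6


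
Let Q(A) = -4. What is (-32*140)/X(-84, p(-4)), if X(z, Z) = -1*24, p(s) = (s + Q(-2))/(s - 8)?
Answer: 560/3 ≈ 186.67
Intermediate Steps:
p(s) = (-4 + s)/(-8 + s) (p(s) = (s - 4)/(s - 8) = (-4 + s)/(-8 + s))
X(z, Z) = -24
(-32*140)/X(-84, p(-4)) = -32*140/(-24) = -4480*(-1/24) = 560/3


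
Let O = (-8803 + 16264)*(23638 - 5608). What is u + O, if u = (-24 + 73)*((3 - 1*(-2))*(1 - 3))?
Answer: 134521340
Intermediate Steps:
u = -490 (u = 49*((3 + 2)*(-2)) = 49*(5*(-2)) = 49*(-10) = -490)
O = 134521830 (O = 7461*18030 = 134521830)
u + O = -490 + 134521830 = 134521340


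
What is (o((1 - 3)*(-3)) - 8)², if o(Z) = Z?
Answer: 4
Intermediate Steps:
(o((1 - 3)*(-3)) - 8)² = ((1 - 3)*(-3) - 8)² = (-2*(-3) - 8)² = (6 - 8)² = (-2)² = 4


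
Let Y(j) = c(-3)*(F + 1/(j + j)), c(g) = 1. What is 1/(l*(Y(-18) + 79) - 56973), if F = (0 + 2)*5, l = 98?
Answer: -18/868567 ≈ -2.0724e-5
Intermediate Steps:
F = 10 (F = 2*5 = 10)
Y(j) = 10 + 1/(2*j) (Y(j) = 1*(10 + 1/(j + j)) = 1*(10 + 1/(2*j)) = 10 + 1/(2*j))
1/(l*(Y(-18) + 79) - 56973) = 1/(98*((10 + (½)/(-18)) + 79) - 56973) = 1/(98*((10 + (½)*(-1/18)) + 79) - 56973) = 1/(98*((10 - 1/36) + 79) - 56973) = 1/(98*(359/36 + 79) - 56973) = 1/(98*(3203/36) - 56973) = 1/(156947/18 - 56973) = 1/(-868567/18) = -18/868567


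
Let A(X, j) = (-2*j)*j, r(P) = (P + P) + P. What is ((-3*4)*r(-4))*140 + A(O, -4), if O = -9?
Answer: 20128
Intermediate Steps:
r(P) = 3*P (r(P) = 2*P + P = 3*P)
A(X, j) = -2*j**2
((-3*4)*r(-4))*140 + A(O, -4) = ((-3*4)*(3*(-4)))*140 - 2*(-4)**2 = -12*(-12)*140 - 2*16 = 144*140 - 32 = 20160 - 32 = 20128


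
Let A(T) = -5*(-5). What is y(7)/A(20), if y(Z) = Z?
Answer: 7/25 ≈ 0.28000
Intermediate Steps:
A(T) = 25
y(7)/A(20) = 7/25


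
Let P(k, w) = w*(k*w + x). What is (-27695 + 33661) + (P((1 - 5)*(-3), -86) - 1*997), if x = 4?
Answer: 93377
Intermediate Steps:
P(k, w) = w*(4 + k*w) (P(k, w) = w*(k*w + 4) = w*(4 + k*w))
(-27695 + 33661) + (P((1 - 5)*(-3), -86) - 1*997) = (-27695 + 33661) + (-86*(4 + ((1 - 5)*(-3))*(-86)) - 1*997) = 5966 + (-86*(4 - 4*(-3)*(-86)) - 997) = 5966 + (-86*(4 + 12*(-86)) - 997) = 5966 + (-86*(4 - 1032) - 997) = 5966 + (-86*(-1028) - 997) = 5966 + (88408 - 997) = 5966 + 87411 = 93377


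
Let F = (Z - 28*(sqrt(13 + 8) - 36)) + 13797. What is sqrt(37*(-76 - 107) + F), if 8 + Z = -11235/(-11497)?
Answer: sqrt(1061013947029 - 3701068252*sqrt(21))/11497 ≈ 88.874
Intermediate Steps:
Z = -80741/11497 (Z = -8 - 11235/(-11497) = -8 - 11235*(-1/11497) = -8 + 11235/11497 = -80741/11497 ≈ -7.0228)
F = 170132344/11497 - 28*sqrt(21) (F = (-80741/11497 - 28*(sqrt(13 + 8) - 36)) + 13797 = (-80741/11497 - 28*(sqrt(21) - 36)) + 13797 = (-80741/11497 - 28*(-36 + sqrt(21))) + 13797 = (-80741/11497 + (1008 - 28*sqrt(21))) + 13797 = (11508235/11497 - 28*sqrt(21)) + 13797 = 170132344/11497 - 28*sqrt(21) ≈ 14670.)
sqrt(37*(-76 - 107) + F) = sqrt(37*(-76 - 107) + (170132344/11497 - 28*sqrt(21))) = sqrt(37*(-183) + (170132344/11497 - 28*sqrt(21))) = sqrt(-6771 + (170132344/11497 - 28*sqrt(21))) = sqrt(92286157/11497 - 28*sqrt(21))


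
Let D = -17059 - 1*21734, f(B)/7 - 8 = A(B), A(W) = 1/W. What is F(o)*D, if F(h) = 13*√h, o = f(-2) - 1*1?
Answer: -504309*√206/2 ≈ -3.6191e+6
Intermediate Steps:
f(B) = 56 + 7/B
D = -38793 (D = -17059 - 21734 = -38793)
o = 103/2 (o = (56 + 7/(-2)) - 1*1 = (56 + 7*(-½)) - 1 = (56 - 7/2) - 1 = 105/2 - 1 = 103/2 ≈ 51.500)
F(o)*D = (13*√(103/2))*(-38793) = (13*(√206/2))*(-38793) = (13*√206/2)*(-38793) = -504309*√206/2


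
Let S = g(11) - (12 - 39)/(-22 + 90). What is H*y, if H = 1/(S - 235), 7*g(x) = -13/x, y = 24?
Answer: -41888/409755 ≈ -0.10223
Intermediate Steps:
g(x) = -13/(7*x) (g(x) = (-13/x)/7 = -13/(7*x))
S = 1195/5236 (S = -13/7/11 - (12 - 39)/(-22 + 90) = -13/7*1/11 - (-27)/68 = -13/77 - (-27)/68 = -13/77 - 1*(-27/68) = -13/77 + 27/68 = 1195/5236 ≈ 0.22823)
H = -5236/1229265 (H = 1/(1195/5236 - 235) = 1/(-1229265/5236) = -5236/1229265 ≈ -0.0042595)
H*y = -5236/1229265*24 = -41888/409755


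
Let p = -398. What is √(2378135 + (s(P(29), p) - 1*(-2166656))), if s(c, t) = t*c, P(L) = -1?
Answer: 3*√505021 ≈ 2131.9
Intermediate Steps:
s(c, t) = c*t
√(2378135 + (s(P(29), p) - 1*(-2166656))) = √(2378135 + (-1*(-398) - 1*(-2166656))) = √(2378135 + (398 + 2166656)) = √(2378135 + 2167054) = √4545189 = 3*√505021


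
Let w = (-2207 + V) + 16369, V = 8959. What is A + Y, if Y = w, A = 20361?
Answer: 43482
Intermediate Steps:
w = 23121 (w = (-2207 + 8959) + 16369 = 6752 + 16369 = 23121)
Y = 23121
A + Y = 20361 + 23121 = 43482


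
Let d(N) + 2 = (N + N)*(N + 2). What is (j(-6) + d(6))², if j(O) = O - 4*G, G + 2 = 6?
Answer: 5184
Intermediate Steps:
G = 4 (G = -2 + 6 = 4)
d(N) = -2 + 2*N*(2 + N) (d(N) = -2 + (N + N)*(N + 2) = -2 + (2*N)*(2 + N) = -2 + 2*N*(2 + N))
j(O) = -16 + O (j(O) = O - 4*4 = O - 16 = -16 + O)
(j(-6) + d(6))² = ((-16 - 6) + (-2 + 2*6² + 4*6))² = (-22 + (-2 + 2*36 + 24))² = (-22 + (-2 + 72 + 24))² = (-22 + 94)² = 72² = 5184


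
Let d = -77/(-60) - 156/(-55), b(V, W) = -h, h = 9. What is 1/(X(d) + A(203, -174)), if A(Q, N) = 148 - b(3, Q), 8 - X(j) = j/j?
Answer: 1/164 ≈ 0.0060976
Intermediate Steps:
b(V, W) = -9 (b(V, W) = -1*9 = -9)
d = 2719/660 (d = -77*(-1/60) - 156*(-1/55) = 77/60 + 156/55 = 2719/660 ≈ 4.1197)
X(j) = 7 (X(j) = 8 - j/j = 8 - 1*1 = 8 - 1 = 7)
A(Q, N) = 157 (A(Q, N) = 148 - 1*(-9) = 148 + 9 = 157)
1/(X(d) + A(203, -174)) = 1/(7 + 157) = 1/164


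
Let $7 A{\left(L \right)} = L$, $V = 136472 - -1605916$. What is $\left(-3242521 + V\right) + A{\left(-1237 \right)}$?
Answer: $- \frac{10502168}{7} \approx -1.5003 \cdot 10^{6}$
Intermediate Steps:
$V = 1742388$ ($V = 136472 + 1605916 = 1742388$)
$A{\left(L \right)} = \frac{L}{7}$
$\left(-3242521 + V\right) + A{\left(-1237 \right)} = \left(-3242521 + 1742388\right) + \frac{1}{7} \left(-1237\right) = -1500133 - \frac{1237}{7} = - \frac{10502168}{7}$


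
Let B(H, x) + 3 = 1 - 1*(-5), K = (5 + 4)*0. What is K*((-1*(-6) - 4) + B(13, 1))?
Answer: 0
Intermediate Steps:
K = 0 (K = 9*0 = 0)
B(H, x) = 3 (B(H, x) = -3 + (1 - 1*(-5)) = -3 + (1 + 5) = -3 + 6 = 3)
K*((-1*(-6) - 4) + B(13, 1)) = 0*((-1*(-6) - 4) + 3) = 0*((6 - 4) + 3) = 0*(2 + 3) = 0*5 = 0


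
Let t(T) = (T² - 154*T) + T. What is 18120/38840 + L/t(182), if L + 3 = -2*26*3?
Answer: 2236545/5124938 ≈ 0.43640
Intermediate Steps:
t(T) = T² - 153*T
L = -159 (L = -3 - 2*26*3 = -3 - 52*3 = -3 - 156 = -159)
18120/38840 + L/t(182) = 18120/38840 - 159*1/(182*(-153 + 182)) = 18120*(1/38840) - 159/(182*29) = 453/971 - 159/5278 = 2236545/5124938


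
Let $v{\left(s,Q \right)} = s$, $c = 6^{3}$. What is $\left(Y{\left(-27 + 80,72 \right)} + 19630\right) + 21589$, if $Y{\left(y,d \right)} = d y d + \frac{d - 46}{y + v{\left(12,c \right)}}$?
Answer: $\frac{1579857}{5} \approx 3.1597 \cdot 10^{5}$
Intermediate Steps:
$c = 216$
$Y{\left(y,d \right)} = y d^{2} + \frac{-46 + d}{12 + y}$ ($Y{\left(y,d \right)} = d y d + \frac{d - 46}{y + 12} = y d^{2} + \frac{-46 + d}{12 + y}$)
$\left(Y{\left(-27 + 80,72 \right)} + 19630\right) + 21589 = \left(\frac{-46 + 72 + 72^{2} \left(-27 + 80\right)^{2} + 12 \left(-27 + 80\right) 72^{2}}{12 + \left(-27 + 80\right)} + 19630\right) + 21589 = \left(\frac{-46 + 72 + 5184 \cdot 53^{2} + 12 \cdot 53 \cdot 5184}{12 + 53} + 19630\right) + 21589 = \left(\frac{-46 + 72 + 5184 \cdot 2809 + 3297024}{65} + 19630\right) + 21589 = \left(\frac{-46 + 72 + 14561856 + 3297024}{65} + 19630\right) + 21589 = \left(\frac{1}{65} \cdot 17858906 + 19630\right) + 21589 = \left(\frac{1373762}{5} + 19630\right) + 21589 = \frac{1471912}{5} + 21589 = \frac{1579857}{5}$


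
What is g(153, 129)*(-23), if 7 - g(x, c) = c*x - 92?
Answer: 451674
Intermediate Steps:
g(x, c) = 99 - c*x (g(x, c) = 7 - (c*x - 92) = 7 - (-92 + c*x) = 7 + (92 - c*x) = 99 - c*x)
g(153, 129)*(-23) = (99 - 1*129*153)*(-23) = (99 - 19737)*(-23) = -19638*(-23) = 451674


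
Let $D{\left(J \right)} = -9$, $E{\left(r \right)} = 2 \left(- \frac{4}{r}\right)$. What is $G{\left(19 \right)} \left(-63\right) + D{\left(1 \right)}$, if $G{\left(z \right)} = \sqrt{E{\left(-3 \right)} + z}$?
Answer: $-9 - 21 \sqrt{195} \approx -302.25$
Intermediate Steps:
$E{\left(r \right)} = - \frac{8}{r}$
$G{\left(z \right)} = \sqrt{\frac{8}{3} + z}$ ($G{\left(z \right)} = \sqrt{- \frac{8}{-3} + z} = \sqrt{\left(-8\right) \left(- \frac{1}{3}\right) + z} = \sqrt{\frac{8}{3} + z}$)
$G{\left(19 \right)} \left(-63\right) + D{\left(1 \right)} = \frac{\sqrt{24 + 9 \cdot 19}}{3} \left(-63\right) - 9 = \frac{\sqrt{24 + 171}}{3} \left(-63\right) - 9 = \frac{\sqrt{195}}{3} \left(-63\right) - 9 = - 21 \sqrt{195} - 9 = -9 - 21 \sqrt{195}$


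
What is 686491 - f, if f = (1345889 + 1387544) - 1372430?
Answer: -674512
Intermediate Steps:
f = 1361003 (f = 2733433 - 1372430 = 1361003)
686491 - f = 686491 - 1*1361003 = 686491 - 1361003 = -674512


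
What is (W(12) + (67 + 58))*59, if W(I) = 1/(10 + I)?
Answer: 162309/22 ≈ 7377.7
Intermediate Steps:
(W(12) + (67 + 58))*59 = (1/(10 + 12) + (67 + 58))*59 = (1/22 + 125)*59 = (2751/22)*59 = 162309/22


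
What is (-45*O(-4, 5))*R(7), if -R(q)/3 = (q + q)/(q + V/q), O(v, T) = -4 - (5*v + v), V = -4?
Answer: 5880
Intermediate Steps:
O(v, T) = -4 - 6*v
R(q) = -6*q/(q - 4/q) (R(q) = -3*(q + q)/(q - 4/q) = -3*2*q/(q - 4/q) = -6*q/(q - 4/q))
(-45*O(-4, 5))*R(7) = (-45*(-4 - 6*(-4)))*(-6*7²/(-4 + 7²)) = (-45*(-4 + 24))*(-6*49/(-4 + 49)) = (-45*20)*(-6*49/45) = (-9*100)*(-6*49*1/45) = -900*(-98/15) = 5880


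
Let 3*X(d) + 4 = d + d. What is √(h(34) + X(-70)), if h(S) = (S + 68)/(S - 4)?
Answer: I*√1115/5 ≈ 6.6783*I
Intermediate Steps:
X(d) = -4/3 + 2*d/3 (X(d) = -4/3 + (d + d)/3 = -4/3 + (2*d)/3 = -4/3 + 2*d/3)
h(S) = (68 + S)/(-4 + S)
√(h(34) + X(-70)) = √((68 + 34)/(-4 + 34) + (-4/3 + (⅔)*(-70))) = √(102/30 + (-4/3 - 140/3)) = √((1/30)*102 - 48) = √(17/5 - 48) = √(-223/5) = I*√1115/5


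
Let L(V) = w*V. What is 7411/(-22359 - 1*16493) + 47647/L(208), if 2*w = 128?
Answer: 438131503/129299456 ≈ 3.3885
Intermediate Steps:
w = 64 (w = (½)*128 = 64)
L(V) = 64*V
7411/(-22359 - 1*16493) + 47647/L(208) = 7411/(-22359 - 1*16493) + 47647/((64*208)) = 7411/(-22359 - 16493) + 47647/13312 = 7411/(-38852) + 47647*(1/13312) = 7411*(-1/38852) + 47647/13312 = -7411/38852 + 47647/13312 = 438131503/129299456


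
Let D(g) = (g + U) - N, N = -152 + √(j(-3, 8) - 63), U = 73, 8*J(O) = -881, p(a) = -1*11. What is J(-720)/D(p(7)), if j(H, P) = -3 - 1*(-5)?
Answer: -94267/183428 - 881*I*√61/366856 ≈ -0.51392 - 0.018756*I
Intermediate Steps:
p(a) = -11
J(O) = -881/8 (J(O) = (⅛)*(-881) = -881/8)
j(H, P) = 2 (j(H, P) = -3 + 5 = 2)
N = -152 + I*√61 (N = -152 + √(2 - 63) = -152 + √(-61) = -152 + I*√61 ≈ -152.0 + 7.8102*I)
D(g) = 225 + g - I*√61 (D(g) = (g + 73) - (-152 + I*√61) = (73 + g) + (152 - I*√61) = 225 + g - I*√61)
J(-720)/D(p(7)) = -881/(8*(225 - 11 - I*√61)) = -881/(8*(214 - I*√61))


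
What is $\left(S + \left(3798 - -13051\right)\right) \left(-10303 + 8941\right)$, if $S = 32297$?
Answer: $-66936852$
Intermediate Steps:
$\left(S + \left(3798 - -13051\right)\right) \left(-10303 + 8941\right) = \left(32297 + \left(3798 - -13051\right)\right) \left(-10303 + 8941\right) = \left(32297 + \left(3798 + 13051\right)\right) \left(-1362\right) = \left(32297 + 16849\right) \left(-1362\right) = 49146 \left(-1362\right) = -66936852$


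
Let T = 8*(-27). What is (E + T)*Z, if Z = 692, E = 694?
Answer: 330776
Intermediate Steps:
T = -216
(E + T)*Z = (694 - 216)*692 = 478*692 = 330776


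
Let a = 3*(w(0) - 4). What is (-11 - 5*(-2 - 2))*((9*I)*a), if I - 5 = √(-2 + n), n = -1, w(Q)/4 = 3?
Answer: 9720 + 1944*I*√3 ≈ 9720.0 + 3367.1*I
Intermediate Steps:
w(Q) = 12 (w(Q) = 4*3 = 12)
I = 5 + I*√3 (I = 5 + √(-2 - 1) = 5 + √(-3) = 5 + I*√3 ≈ 5.0 + 1.732*I)
a = 24 (a = 3*(12 - 4) = 3*8 = 24)
(-11 - 5*(-2 - 2))*((9*I)*a) = (-11 - 5*(-2 - 2))*((9*(5 + I*√3))*24) = (-11 - 5*(-4))*((45 + 9*I*√3)*24) = (-11 + 20)*(1080 + 216*I*√3) = 9*(1080 + 216*I*√3) = 9720 + 1944*I*√3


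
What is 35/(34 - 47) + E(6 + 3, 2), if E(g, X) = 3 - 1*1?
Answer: -9/13 ≈ -0.69231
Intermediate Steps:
E(g, X) = 2 (E(g, X) = 3 - 1 = 2)
35/(34 - 47) + E(6 + 3, 2) = 35/(34 - 47) + 2 = 35/(-13) + 2 = -1/13*35 + 2 = -35/13 + 2 = -9/13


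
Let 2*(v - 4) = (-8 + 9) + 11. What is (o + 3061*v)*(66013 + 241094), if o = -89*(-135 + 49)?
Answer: 11751142248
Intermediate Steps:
v = 10 (v = 4 + ((-8 + 9) + 11)/2 = 4 + (1 + 11)/2 = 4 + (½)*12 = 4 + 6 = 10)
o = 7654 (o = -89*(-86) = 7654)
(o + 3061*v)*(66013 + 241094) = (7654 + 3061*10)*(66013 + 241094) = (7654 + 30610)*307107 = 38264*307107 = 11751142248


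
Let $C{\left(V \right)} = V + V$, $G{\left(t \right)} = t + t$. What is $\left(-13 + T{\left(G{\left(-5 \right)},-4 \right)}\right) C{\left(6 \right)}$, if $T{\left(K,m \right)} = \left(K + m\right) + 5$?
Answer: $-264$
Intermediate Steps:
$G{\left(t \right)} = 2 t$
$C{\left(V \right)} = 2 V$
$T{\left(K,m \right)} = 5 + K + m$
$\left(-13 + T{\left(G{\left(-5 \right)},-4 \right)}\right) C{\left(6 \right)} = \left(-13 + \left(5 + 2 \left(-5\right) - 4\right)\right) 2 \cdot 6 = \left(-13 - 9\right) 12 = \left(-22\right) 12 = -264$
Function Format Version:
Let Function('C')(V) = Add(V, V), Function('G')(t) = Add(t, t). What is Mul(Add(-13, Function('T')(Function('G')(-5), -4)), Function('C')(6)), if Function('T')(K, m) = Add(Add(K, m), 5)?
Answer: -264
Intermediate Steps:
Function('G')(t) = Mul(2, t)
Function('C')(V) = Mul(2, V)
Function('T')(K, m) = Add(5, K, m)
Mul(Add(-13, Function('T')(Function('G')(-5), -4)), Function('C')(6)) = Mul(Add(-13, Add(5, Mul(2, -5), -4)), Mul(2, 6)) = Mul(Add(-13, Add(5, -10, -4)), 12) = Mul(Add(-13, -9), 12) = Mul(-22, 12) = -264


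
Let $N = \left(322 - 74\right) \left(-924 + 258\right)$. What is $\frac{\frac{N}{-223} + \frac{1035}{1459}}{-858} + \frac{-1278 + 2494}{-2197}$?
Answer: $- \frac{22292165455}{15725805238} \approx -1.4176$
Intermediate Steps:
$N = -165168$ ($N = 248 \left(-666\right) = -165168$)
$\frac{\frac{N}{-223} + \frac{1035}{1459}}{-858} + \frac{-1278 + 2494}{-2197} = \frac{- \frac{165168}{-223} + \frac{1035}{1459}}{-858} + \frac{-1278 + 2494}{-2197} = \left(\left(-165168\right) \left(- \frac{1}{223}\right) + 1035 \cdot \frac{1}{1459}\right) \left(- \frac{1}{858}\right) + 1216 \left(- \frac{1}{2197}\right) = \left(\frac{165168}{223} + \frac{1035}{1459}\right) \left(- \frac{1}{858}\right) - \frac{1216}{2197} = \frac{241210917}{325357} \left(- \frac{1}{858}\right) - \frac{1216}{2197} = - \frac{80403639}{93052102} - \frac{1216}{2197} = - \frac{22292165455}{15725805238}$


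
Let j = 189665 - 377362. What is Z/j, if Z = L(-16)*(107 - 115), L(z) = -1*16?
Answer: -128/187697 ≈ -0.00068195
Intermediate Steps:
L(z) = -16
j = -187697
Z = 128 (Z = -16*(107 - 115) = -16*(-8) = 128)
Z/j = 128/(-187697) = 128*(-1/187697) = -128/187697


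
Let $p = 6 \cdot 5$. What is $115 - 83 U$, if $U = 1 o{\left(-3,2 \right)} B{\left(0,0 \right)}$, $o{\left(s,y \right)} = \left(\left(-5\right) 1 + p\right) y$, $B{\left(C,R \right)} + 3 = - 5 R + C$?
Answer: $12565$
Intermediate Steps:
$p = 30$
$B{\left(C,R \right)} = -3 + C - 5 R$ ($B{\left(C,R \right)} = -3 + \left(- 5 R + C\right) = -3 + \left(C - 5 R\right) = -3 + C - 5 R$)
$o{\left(s,y \right)} = 25 y$ ($o{\left(s,y \right)} = \left(\left(-5\right) 1 + 30\right) y = \left(-5 + 30\right) y = 25 y$)
$U = -150$ ($U = 1 \cdot 25 \cdot 2 \left(-3 + 0 - 0\right) = 1 \cdot 50 \left(-3 + 0 + 0\right) = 50 \left(-3\right) = -150$)
$115 - 83 U = 115 - -12450 = 115 + 12450 = 12565$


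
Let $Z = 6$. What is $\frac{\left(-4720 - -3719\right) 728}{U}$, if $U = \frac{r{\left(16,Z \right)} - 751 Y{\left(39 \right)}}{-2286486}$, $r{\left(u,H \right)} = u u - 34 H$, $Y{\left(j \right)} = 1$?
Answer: $- \frac{555408789936}{233} \approx -2.3837 \cdot 10^{9}$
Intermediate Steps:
$r{\left(u,H \right)} = u^{2} - 34 H$
$U = \frac{233}{762162}$ ($U = \frac{\left(16^{2} - 204\right) - 751}{-2286486} = \left(\left(256 - 204\right) - 751\right) \left(- \frac{1}{2286486}\right) = \left(52 - 751\right) \left(- \frac{1}{2286486}\right) = \left(-699\right) \left(- \frac{1}{2286486}\right) = \frac{233}{762162} \approx 0.00030571$)
$\frac{\left(-4720 - -3719\right) 728}{U} = \frac{\left(-4720 - -3719\right) 728}{\frac{233}{762162}} = \left(-4720 + 3719\right) 728 \cdot \frac{762162}{233} = \left(-1001\right) 728 \cdot \frac{762162}{233} = \left(-728728\right) \frac{762162}{233} = - \frac{555408789936}{233}$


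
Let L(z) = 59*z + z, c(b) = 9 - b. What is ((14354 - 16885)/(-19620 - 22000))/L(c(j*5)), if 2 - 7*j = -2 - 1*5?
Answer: 17717/44949600 ≈ 0.00039415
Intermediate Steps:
j = 9/7 (j = 2/7 - (-2 - 1*5)/7 = 2/7 - (-2 - 5)/7 = 2/7 - ⅐*(-7) = 2/7 + 1 = 9/7 ≈ 1.2857)
L(z) = 60*z
((14354 - 16885)/(-19620 - 22000))/L(c(j*5)) = ((14354 - 16885)/(-19620 - 22000))/((60*(9 - 9*5/7))) = (-2531/(-41620))/((60*(9 - 1*45/7))) = (-2531*(-1/41620))/((60*(9 - 45/7))) = 2531/(41620*((60*(18/7)))) = 2531/(41620*(1080/7)) = (2531/41620)*(7/1080) = 17717/44949600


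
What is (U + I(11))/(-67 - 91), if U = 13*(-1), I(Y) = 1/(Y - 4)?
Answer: 45/553 ≈ 0.081374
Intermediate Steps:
I(Y) = 1/(-4 + Y)
U = -13
(U + I(11))/(-67 - 91) = (-13 + 1/(-4 + 11))/(-67 - 91) = (-13 + 1/7)/(-158) = (-13 + ⅐)*(-1/158) = -90/7*(-1/158) = 45/553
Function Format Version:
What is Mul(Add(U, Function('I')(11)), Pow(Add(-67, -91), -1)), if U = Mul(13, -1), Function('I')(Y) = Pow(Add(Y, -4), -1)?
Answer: Rational(45, 553) ≈ 0.081374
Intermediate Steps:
Function('I')(Y) = Pow(Add(-4, Y), -1)
U = -13
Mul(Add(U, Function('I')(11)), Pow(Add(-67, -91), -1)) = Mul(Add(-13, Pow(Add(-4, 11), -1)), Pow(Add(-67, -91), -1)) = Mul(Add(-13, Pow(7, -1)), Pow(-158, -1)) = Mul(Add(-13, Rational(1, 7)), Rational(-1, 158)) = Mul(Rational(-90, 7), Rational(-1, 158)) = Rational(45, 553)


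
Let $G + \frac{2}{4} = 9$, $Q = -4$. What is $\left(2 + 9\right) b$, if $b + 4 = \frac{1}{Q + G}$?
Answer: $- \frac{374}{9} \approx -41.556$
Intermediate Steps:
$G = \frac{17}{2}$ ($G = - \frac{1}{2} + 9 = \frac{17}{2} \approx 8.5$)
$b = - \frac{34}{9}$ ($b = -4 + \frac{1}{-4 + \frac{17}{2}} = -4 + \frac{1}{\frac{9}{2}} = -4 + \frac{2}{9} = - \frac{34}{9} \approx -3.7778$)
$\left(2 + 9\right) b = \left(2 + 9\right) \left(- \frac{34}{9}\right) = 11 \left(- \frac{34}{9}\right) = - \frac{374}{9}$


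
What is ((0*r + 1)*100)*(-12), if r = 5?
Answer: -1200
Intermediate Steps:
((0*r + 1)*100)*(-12) = ((0*5 + 1)*100)*(-12) = ((0 + 1)*100)*(-12) = (1*100)*(-12) = 100*(-12) = -1200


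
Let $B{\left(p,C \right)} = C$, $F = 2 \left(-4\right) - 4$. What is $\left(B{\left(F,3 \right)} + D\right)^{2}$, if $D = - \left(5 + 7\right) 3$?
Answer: $1089$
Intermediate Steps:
$F = -12$ ($F = -8 - 4 = -12$)
$D = -36$ ($D = - 12 \cdot 3 = \left(-1\right) 36 = -36$)
$\left(B{\left(F,3 \right)} + D\right)^{2} = \left(3 - 36\right)^{2} = \left(-33\right)^{2} = 1089$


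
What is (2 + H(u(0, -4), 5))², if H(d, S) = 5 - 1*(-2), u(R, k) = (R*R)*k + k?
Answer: 81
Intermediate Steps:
u(R, k) = k + k*R² (u(R, k) = R²*k + k = k*R² + k = k + k*R²)
H(d, S) = 7 (H(d, S) = 5 + 2 = 7)
(2 + H(u(0, -4), 5))² = (2 + 7)² = 9² = 81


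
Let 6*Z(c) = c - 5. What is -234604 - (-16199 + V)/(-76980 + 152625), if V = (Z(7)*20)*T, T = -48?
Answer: -17746603061/75645 ≈ -2.3460e+5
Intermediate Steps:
Z(c) = -⅚ + c/6 (Z(c) = (c - 5)/6 = (-5 + c)/6 = -⅚ + c/6)
V = -320 (V = ((-⅚ + (⅙)*7)*20)*(-48) = ((-⅚ + 7/6)*20)*(-48) = ((⅓)*20)*(-48) = (20/3)*(-48) = -320)
-234604 - (-16199 + V)/(-76980 + 152625) = -234604 - (-16199 - 320)/(-76980 + 152625) = -234604 - (-16519)/75645 = -234604 - 1*(-16519/75645) = -234604 + 16519/75645 = -17746603061/75645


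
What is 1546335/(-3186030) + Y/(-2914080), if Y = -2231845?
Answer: 17363874857/61895642016 ≈ 0.28053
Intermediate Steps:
1546335/(-3186030) + Y/(-2914080) = 1546335/(-3186030) - 2231845/(-2914080) = 1546335*(-1/3186030) - 2231845*(-1/2914080) = -103089/212402 + 446369/582816 = 17363874857/61895642016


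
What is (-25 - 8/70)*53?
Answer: -46587/35 ≈ -1331.1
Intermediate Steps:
(-25 - 8/70)*53 = (-25 - 8*1/70)*53 = (-25 - 4/35)*53 = -879/35*53 = -46587/35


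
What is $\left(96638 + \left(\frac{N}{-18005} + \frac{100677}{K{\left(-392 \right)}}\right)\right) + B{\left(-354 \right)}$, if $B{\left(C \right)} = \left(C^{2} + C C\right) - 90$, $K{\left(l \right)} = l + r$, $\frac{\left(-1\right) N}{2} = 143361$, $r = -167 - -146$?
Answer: $\frac{2579958773501}{7436065} \approx 3.4695 \cdot 10^{5}$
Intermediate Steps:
$r = -21$ ($r = -167 + 146 = -21$)
$N = -286722$ ($N = \left(-2\right) 143361 = -286722$)
$K{\left(l \right)} = -21 + l$ ($K{\left(l \right)} = l - 21 = -21 + l$)
$B{\left(C \right)} = -90 + 2 C^{2}$ ($B{\left(C \right)} = \left(C^{2} + C^{2}\right) - 90 = 2 C^{2} - 90 = -90 + 2 C^{2}$)
$\left(96638 + \left(\frac{N}{-18005} + \frac{100677}{K{\left(-392 \right)}}\right)\right) + B{\left(-354 \right)} = \left(96638 + \left(- \frac{286722}{-18005} + \frac{100677}{-21 - 392}\right)\right) - \left(90 - 2 \left(-354\right)^{2}\right) = \left(96638 + \left(\left(-286722\right) \left(- \frac{1}{18005}\right) + \frac{100677}{-413}\right)\right) + \left(-90 + 2 \cdot 125316\right) = \left(96638 + \left(\frac{286722}{18005} + 100677 \left(- \frac{1}{413}\right)\right)\right) + \left(-90 + 250632\right) = \left(96638 + \left(\frac{286722}{18005} - \frac{100677}{413}\right)\right) + 250542 = \left(96638 - \frac{1694273199}{7436065}\right) + 250542 = \frac{716912176271}{7436065} + 250542 = \frac{2579958773501}{7436065}$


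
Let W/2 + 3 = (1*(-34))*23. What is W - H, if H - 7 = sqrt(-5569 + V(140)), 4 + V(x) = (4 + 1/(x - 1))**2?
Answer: -1577 - 2*I*sqrt(26841421)/139 ≈ -1577.0 - 74.545*I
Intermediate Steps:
V(x) = -4 + (4 + 1/(-1 + x))**2 (V(x) = -4 + (4 + 1/(x - 1))**2 = -4 + (4 + 1/(-1 + x))**2)
H = 7 + 2*I*sqrt(26841421)/139 (H = 7 + sqrt(-5569 + (-4 + (-3 + 4*140)**2/(-1 + 140)**2)) = 7 + sqrt(-5569 + (-4 + (-3 + 560)**2/139**2)) = 7 + sqrt(-5569 + (-4 + (1/19321)*557**2)) = 7 + sqrt(-5569 + (-4 + (1/19321)*310249)) = 7 + sqrt(-5569 + (-4 + 310249/19321)) = 7 + sqrt(-5569 + 232965/19321) = 7 + sqrt(-107365684/19321) = 7 + 2*I*sqrt(26841421)/139 ≈ 7.0 + 74.545*I)
W = -1570 (W = -6 + 2*((1*(-34))*23) = -6 + 2*(-34*23) = -6 + 2*(-782) = -6 - 1564 = -1570)
W - H = -1570 - (7 + 2*I*sqrt(26841421)/139) = -1570 + (-7 - 2*I*sqrt(26841421)/139) = -1577 - 2*I*sqrt(26841421)/139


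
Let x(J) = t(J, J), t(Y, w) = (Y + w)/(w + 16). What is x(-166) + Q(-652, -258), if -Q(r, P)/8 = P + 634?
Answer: -225434/75 ≈ -3005.8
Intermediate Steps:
t(Y, w) = (Y + w)/(16 + w)
Q(r, P) = -5072 - 8*P (Q(r, P) = -8*(P + 634) = -8*(634 + P) = -5072 - 8*P)
x(J) = 2*J/(16 + J) (x(J) = (J + J)/(16 + J) = (2*J)/(16 + J) = 2*J/(16 + J))
x(-166) + Q(-652, -258) = 2*(-166)/(16 - 166) + (-5072 - 8*(-258)) = 2*(-166)/(-150) + (-5072 + 2064) = 2*(-166)*(-1/150) - 3008 = 166/75 - 3008 = -225434/75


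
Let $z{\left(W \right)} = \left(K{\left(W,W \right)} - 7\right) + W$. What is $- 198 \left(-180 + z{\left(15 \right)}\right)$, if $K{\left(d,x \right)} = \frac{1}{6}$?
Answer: $34023$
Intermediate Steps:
$K{\left(d,x \right)} = \frac{1}{6}$
$z{\left(W \right)} = - \frac{41}{6} + W$ ($z{\left(W \right)} = \left(\frac{1}{6} - 7\right) + W = - \frac{41}{6} + W$)
$- 198 \left(-180 + z{\left(15 \right)}\right) = - 198 \left(-180 + \left(- \frac{41}{6} + 15\right)\right) = - 198 \left(-180 + \frac{49}{6}\right) = \left(-198\right) \left(- \frac{1031}{6}\right) = 34023$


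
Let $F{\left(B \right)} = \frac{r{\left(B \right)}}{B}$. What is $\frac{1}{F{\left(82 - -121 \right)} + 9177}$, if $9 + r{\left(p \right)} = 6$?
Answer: $\frac{203}{1862928} \approx 0.00010897$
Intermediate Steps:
$r{\left(p \right)} = -3$ ($r{\left(p \right)} = -9 + 6 = -3$)
$F{\left(B \right)} = - \frac{3}{B}$
$\frac{1}{F{\left(82 - -121 \right)} + 9177} = \frac{1}{- \frac{3}{82 - -121} + 9177} = \frac{1}{- \frac{3}{82 + 121} + 9177} = \frac{1}{- \frac{3}{203} + 9177} = \frac{1}{\frac{1862928}{203}} = \frac{203}{1862928}$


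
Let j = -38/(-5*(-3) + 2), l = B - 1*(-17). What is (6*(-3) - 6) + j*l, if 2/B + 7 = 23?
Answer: -4235/68 ≈ -62.279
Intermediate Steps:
B = 1/8 (B = 2/(-7 + 23) = 2/16 = 2*(1/16) = 1/8 ≈ 0.12500)
l = 137/8 (l = 1/8 - 1*(-17) = 1/8 + 17 = 137/8 ≈ 17.125)
j = -38/17 (j = -38/(15 + 2) = -38/17 ≈ -2.2353)
(6*(-3) - 6) + j*l = (6*(-3) - 6) - 38/17*137/8 = (-18 - 6) - 2603/68 = -24 - 2603/68 = -4235/68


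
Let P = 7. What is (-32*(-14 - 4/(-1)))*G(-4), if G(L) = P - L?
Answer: 3520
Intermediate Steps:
G(L) = 7 - L
(-32*(-14 - 4/(-1)))*G(-4) = (-32*(-14 - 4/(-1)))*(7 - 1*(-4)) = (-32*(-14 - 4*(-1)))*(7 + 4) = -32*(-14 + 4)*11 = -32*(-10)*11 = 320*11 = 3520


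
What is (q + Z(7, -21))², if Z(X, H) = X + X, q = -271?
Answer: 66049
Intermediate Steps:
Z(X, H) = 2*X
(q + Z(7, -21))² = (-271 + 2*7)² = (-271 + 14)² = (-257)² = 66049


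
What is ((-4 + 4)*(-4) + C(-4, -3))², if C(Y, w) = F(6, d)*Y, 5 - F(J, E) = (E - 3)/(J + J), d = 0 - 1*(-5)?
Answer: 3364/9 ≈ 373.78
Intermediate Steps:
d = 5 (d = 0 + 5 = 5)
F(J, E) = 5 - (-3 + E)/(2*J) (F(J, E) = 5 - (E - 3)/(J + J) = 5 - (-3 + E)/(2*J))
C(Y, w) = 29*Y/6 (C(Y, w) = ((½)*(3 - 1*5 + 10*6)/6)*Y = ((½)*(⅙)*(3 - 5 + 60))*Y = ((½)*(⅙)*58)*Y = 29*Y/6)
((-4 + 4)*(-4) + C(-4, -3))² = ((-4 + 4)*(-4) + (29/6)*(-4))² = (0*(-4) - 58/3)² = (0 - 58/3)² = (-58/3)² = 3364/9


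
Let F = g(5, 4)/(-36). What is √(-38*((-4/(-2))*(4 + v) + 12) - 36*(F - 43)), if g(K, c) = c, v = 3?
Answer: 2*√141 ≈ 23.749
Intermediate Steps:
F = -⅑ (F = 4/(-36) = 4*(-1/36) = -⅑ ≈ -0.11111)
√(-38*((-4/(-2))*(4 + v) + 12) - 36*(F - 43)) = √(-38*((-4/(-2))*(4 + 3) + 12) - 36*(-⅑ - 43)) = √(-38*(-4*(-½)*7 + 12) - 36*(-388/9)) = √(-38*(2*7 + 12) + 1552) = √(-38*(14 + 12) + 1552) = √(-38*26 + 1552) = √(-988 + 1552) = √564 = 2*√141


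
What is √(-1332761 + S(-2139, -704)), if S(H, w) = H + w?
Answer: 2*I*√333901 ≈ 1155.7*I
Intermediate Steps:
√(-1332761 + S(-2139, -704)) = √(-1332761 + (-2139 - 704)) = √(-1332761 - 2843) = √(-1335604) = 2*I*√333901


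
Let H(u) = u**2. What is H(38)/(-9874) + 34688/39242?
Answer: 71460966/96868877 ≈ 0.73771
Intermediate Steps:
H(38)/(-9874) + 34688/39242 = 38**2/(-9874) + 34688/39242 = 1444*(-1/9874) + 34688*(1/39242) = -722/4937 + 17344/19621 = 71460966/96868877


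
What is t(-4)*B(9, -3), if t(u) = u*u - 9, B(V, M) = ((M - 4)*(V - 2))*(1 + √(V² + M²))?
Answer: -343 - 1029*√10 ≈ -3597.0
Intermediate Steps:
B(V, M) = (1 + √(M² + V²))*(-4 + M)*(-2 + V) (B(V, M) = ((-4 + M)*(-2 + V))*(1 + √(M² + V²)) = (1 + √(M² + V²))*(-4 + M)*(-2 + V))
t(u) = -9 + u² (t(u) = u² - 9 = -9 + u²)
t(-4)*B(9, -3) = (-9 + (-4)²)*(8 - 4*9 - 2*(-3) + 8*√((-3)² + 9²) - 3*9 - 4*9*√((-3)² + 9²) - 2*(-3)*√((-3)² + 9²) - 3*9*√((-3)² + 9²)) = (-9 + 16)*(8 - 36 + 6 + 8*√(9 + 81) - 27 - 4*9*√(9 + 81) - 2*(-3)*√(9 + 81) - 3*9*√(9 + 81)) = 7*(8 - 36 + 6 + 8*√90 - 27 - 4*9*√90 - 2*(-3)*√90 - 3*9*√90) = 7*(8 - 36 + 6 + 8*(3*√10) - 27 - 4*9*3*√10 - 2*(-3)*3*√10 - 3*9*3*√10) = 7*(8 - 36 + 6 + 24*√10 - 27 - 108*√10 + 18*√10 - 81*√10) = 7*(-49 - 147*√10) = -343 - 1029*√10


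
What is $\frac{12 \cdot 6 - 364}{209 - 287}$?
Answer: $\frac{146}{39} \approx 3.7436$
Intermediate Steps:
$\frac{12 \cdot 6 - 364}{209 - 287} = \frac{72 - 364}{-78} = \left(-292\right) \left(- \frac{1}{78}\right) = \frac{146}{39}$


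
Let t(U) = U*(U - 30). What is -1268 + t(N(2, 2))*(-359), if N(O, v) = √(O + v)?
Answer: 18836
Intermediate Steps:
t(U) = U*(-30 + U)
-1268 + t(N(2, 2))*(-359) = -1268 + (√(2 + 2)*(-30 + √(2 + 2)))*(-359) = -1268 + (√4*(-30 + √4))*(-359) = -1268 + (2*(-30 + 2))*(-359) = -1268 + (2*(-28))*(-359) = -1268 - 56*(-359) = -1268 + 20104 = 18836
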